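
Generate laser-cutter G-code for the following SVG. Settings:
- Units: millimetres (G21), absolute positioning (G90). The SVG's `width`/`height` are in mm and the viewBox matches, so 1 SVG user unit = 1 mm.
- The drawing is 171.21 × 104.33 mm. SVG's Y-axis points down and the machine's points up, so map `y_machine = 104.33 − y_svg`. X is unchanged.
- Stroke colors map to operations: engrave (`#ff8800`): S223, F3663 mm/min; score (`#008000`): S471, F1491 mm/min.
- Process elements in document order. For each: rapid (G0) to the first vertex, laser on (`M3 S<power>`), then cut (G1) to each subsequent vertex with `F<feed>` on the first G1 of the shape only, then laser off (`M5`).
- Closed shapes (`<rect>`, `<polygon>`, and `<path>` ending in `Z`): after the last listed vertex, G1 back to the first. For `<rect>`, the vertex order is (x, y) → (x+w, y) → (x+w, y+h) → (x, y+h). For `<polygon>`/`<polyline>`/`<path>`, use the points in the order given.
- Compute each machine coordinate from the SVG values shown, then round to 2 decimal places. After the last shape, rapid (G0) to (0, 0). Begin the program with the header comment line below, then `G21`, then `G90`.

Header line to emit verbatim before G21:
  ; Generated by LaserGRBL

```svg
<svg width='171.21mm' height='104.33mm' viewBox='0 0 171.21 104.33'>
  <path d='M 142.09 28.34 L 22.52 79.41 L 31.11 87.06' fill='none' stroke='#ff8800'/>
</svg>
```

; Generated by LaserGRBL
G21
G90
G0 X142.09 Y75.99
M3 S223
G1 X22.52 Y24.92 F3663
G1 X31.11 Y17.27
M5
G0 X0.00 Y0.00

viewBox `0 0 171.21 104.33` with mm width/height → 1 unit = 1 mm. Flip: y_m = 104.33 − y_svg.

**Shape 1** — `<path>` open polyline, stroke `#ff8800` → engrave (S223, F3663). Machine vertices: (142.09,75.99) → (22.52,24.92) → (31.11,17.27). Open path.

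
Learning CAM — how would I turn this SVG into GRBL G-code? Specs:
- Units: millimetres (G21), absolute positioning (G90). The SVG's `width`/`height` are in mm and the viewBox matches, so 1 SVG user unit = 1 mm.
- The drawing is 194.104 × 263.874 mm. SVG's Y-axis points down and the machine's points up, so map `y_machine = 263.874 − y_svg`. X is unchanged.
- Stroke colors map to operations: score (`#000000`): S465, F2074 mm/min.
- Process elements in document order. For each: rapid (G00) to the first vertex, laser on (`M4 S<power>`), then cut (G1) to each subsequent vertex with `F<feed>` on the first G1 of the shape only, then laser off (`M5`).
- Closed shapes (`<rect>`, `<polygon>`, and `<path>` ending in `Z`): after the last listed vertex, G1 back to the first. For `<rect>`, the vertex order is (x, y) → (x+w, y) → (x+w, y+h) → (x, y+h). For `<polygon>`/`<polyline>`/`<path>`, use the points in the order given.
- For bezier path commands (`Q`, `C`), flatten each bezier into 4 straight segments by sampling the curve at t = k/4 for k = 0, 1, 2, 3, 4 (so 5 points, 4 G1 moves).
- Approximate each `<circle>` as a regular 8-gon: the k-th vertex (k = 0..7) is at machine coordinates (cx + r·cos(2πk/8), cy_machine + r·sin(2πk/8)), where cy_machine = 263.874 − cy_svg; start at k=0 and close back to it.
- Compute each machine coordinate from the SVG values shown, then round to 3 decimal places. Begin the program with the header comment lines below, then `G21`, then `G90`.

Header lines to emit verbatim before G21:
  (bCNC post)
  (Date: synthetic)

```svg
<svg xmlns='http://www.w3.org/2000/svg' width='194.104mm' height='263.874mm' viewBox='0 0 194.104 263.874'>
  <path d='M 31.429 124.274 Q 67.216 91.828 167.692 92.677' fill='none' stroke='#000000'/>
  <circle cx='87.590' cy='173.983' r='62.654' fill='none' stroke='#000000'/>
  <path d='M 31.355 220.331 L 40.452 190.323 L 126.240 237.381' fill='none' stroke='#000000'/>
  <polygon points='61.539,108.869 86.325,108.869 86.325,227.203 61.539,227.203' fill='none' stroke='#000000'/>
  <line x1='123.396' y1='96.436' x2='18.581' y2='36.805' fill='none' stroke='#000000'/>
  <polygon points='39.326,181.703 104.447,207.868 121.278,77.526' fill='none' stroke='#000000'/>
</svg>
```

(bCNC post)
(Date: synthetic)
G21
G90
G00 X31.429 Y139.600
M4 S465
G1 X53.366 Y153.742 F2074
G1 X83.388 Y163.722
G1 X121.497 Y169.541
G1 X167.692 Y171.197
M5
G00 X150.244 Y89.891
M4 S465
G1 X131.893 Y134.194 F2074
G1 X87.590 Y152.545
G1 X43.287 Y134.194
G1 X24.936 Y89.891
G1 X43.287 Y45.588
G1 X87.590 Y27.237
G1 X131.893 Y45.588
G1 X150.244 Y89.891
M5
G00 X31.355 Y43.543
M4 S465
G1 X40.452 Y73.551 F2074
G1 X126.240 Y26.493
M5
G00 X61.539 Y155.005
M4 S465
G1 X86.325 Y155.005 F2074
G1 X86.325 Y36.671
G1 X61.539 Y36.671
G1 X61.539 Y155.005
M5
G00 X123.396 Y167.438
M4 S465
G1 X18.581 Y227.069 F2074
M5
G00 X39.326 Y82.171
M4 S465
G1 X104.447 Y56.006 F2074
G1 X121.278 Y186.348
G1 X39.326 Y82.171
M5

viewBox `0 0 194.104 263.874` with mm width/height → 1 unit = 1 mm. Flip: y_m = 263.874 − y_svg.

**Shape 1** — `<path>` quadratic bezier, stroke `#000000` → score (S465, F2074). Control points (SVG): P0=(31.429,124.274), P1=(67.216,91.828), P2=(167.692,92.677); sampled at t=k/4. Machine vertices: (31.429,139.600) → (53.366,153.742) → (83.388,163.722) → (121.497,169.541) → (167.692,171.197). Open path.

**Shape 2** — `<circle>` circle, stroke `#000000` → score (S465, F2074). Machine vertices: (150.244,89.891) → (131.893,134.194) → (87.590,152.545) → (43.287,134.194) → (24.936,89.891) → (43.287,45.588) → (87.590,27.237) → (131.893,45.588) → (150.244,89.891). Closed: final G1 returns to the first vertex.

**Shape 3** — `<path>` open polyline, stroke `#000000` → score (S465, F2074). Machine vertices: (31.355,43.543) → (40.452,73.551) → (126.240,26.493). Open path.

**Shape 4** — `<polygon>` rectangle, stroke `#000000` → score (S465, F2074). Machine vertices: (61.539,155.005) → (86.325,155.005) → (86.325,36.671) → (61.539,36.671) → (61.539,155.005). Closed: final G1 returns to the first vertex.

**Shape 5** — `<line>` line segment, stroke `#000000` → score (S465, F2074). Machine vertices: (123.396,167.438) → (18.581,227.069). Open path.

**Shape 6** — `<polygon>` closed polygon, stroke `#000000` → score (S465, F2074). Machine vertices: (39.326,82.171) → (104.447,56.006) → (121.278,186.348) → (39.326,82.171). Closed: final G1 returns to the first vertex.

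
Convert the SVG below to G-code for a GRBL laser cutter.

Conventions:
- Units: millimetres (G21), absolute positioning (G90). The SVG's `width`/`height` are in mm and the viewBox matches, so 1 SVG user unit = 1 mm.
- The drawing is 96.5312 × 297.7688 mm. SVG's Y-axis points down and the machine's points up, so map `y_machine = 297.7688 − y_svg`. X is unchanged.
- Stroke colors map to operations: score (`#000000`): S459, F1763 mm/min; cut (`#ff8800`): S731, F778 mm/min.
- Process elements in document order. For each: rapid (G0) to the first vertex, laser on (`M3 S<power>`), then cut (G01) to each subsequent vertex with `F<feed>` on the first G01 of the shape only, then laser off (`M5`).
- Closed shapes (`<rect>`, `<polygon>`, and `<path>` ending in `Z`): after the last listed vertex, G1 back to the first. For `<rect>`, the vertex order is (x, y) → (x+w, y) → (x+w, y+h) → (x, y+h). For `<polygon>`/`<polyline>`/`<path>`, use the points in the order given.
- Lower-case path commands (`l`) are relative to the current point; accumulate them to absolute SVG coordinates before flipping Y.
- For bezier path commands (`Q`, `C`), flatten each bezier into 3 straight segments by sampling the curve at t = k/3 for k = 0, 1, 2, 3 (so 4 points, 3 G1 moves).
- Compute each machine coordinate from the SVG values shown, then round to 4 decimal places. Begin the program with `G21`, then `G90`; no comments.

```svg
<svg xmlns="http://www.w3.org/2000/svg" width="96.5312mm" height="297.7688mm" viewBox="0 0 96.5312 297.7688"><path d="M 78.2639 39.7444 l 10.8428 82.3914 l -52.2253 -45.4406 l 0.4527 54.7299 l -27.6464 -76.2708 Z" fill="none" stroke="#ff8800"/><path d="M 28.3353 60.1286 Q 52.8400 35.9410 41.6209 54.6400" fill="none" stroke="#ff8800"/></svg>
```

1 u = 1 mm; y_m = 297.7688 − y.

[1] `<path>` closed polygon, #ff8800→cut S731 F778: (78.2639,258.0244) → (89.1067,175.6330) → (36.8814,221.0736) → (37.3341,166.3437) → (9.6877,242.6145) → (78.2639,258.0244) (closed)

[2] `<path>` quadratic bezier, #ff8800→cut S731 F778: (28.3353,237.6402) → (40.7025,249.0001) → (45.1310,250.8296) → (41.6209,243.1288)

G21
G90
G0 X78.2639 Y258.0244
M3 S731
G01 X89.1067 Y175.6330 F778
G01 X36.8814 Y221.0736
G01 X37.3341 Y166.3437
G01 X9.6877 Y242.6145
G01 X78.2639 Y258.0244
M5
G0 X28.3353 Y237.6402
M3 S731
G01 X40.7025 Y249.0001 F778
G01 X45.1310 Y250.8296
G01 X41.6209 Y243.1288
M5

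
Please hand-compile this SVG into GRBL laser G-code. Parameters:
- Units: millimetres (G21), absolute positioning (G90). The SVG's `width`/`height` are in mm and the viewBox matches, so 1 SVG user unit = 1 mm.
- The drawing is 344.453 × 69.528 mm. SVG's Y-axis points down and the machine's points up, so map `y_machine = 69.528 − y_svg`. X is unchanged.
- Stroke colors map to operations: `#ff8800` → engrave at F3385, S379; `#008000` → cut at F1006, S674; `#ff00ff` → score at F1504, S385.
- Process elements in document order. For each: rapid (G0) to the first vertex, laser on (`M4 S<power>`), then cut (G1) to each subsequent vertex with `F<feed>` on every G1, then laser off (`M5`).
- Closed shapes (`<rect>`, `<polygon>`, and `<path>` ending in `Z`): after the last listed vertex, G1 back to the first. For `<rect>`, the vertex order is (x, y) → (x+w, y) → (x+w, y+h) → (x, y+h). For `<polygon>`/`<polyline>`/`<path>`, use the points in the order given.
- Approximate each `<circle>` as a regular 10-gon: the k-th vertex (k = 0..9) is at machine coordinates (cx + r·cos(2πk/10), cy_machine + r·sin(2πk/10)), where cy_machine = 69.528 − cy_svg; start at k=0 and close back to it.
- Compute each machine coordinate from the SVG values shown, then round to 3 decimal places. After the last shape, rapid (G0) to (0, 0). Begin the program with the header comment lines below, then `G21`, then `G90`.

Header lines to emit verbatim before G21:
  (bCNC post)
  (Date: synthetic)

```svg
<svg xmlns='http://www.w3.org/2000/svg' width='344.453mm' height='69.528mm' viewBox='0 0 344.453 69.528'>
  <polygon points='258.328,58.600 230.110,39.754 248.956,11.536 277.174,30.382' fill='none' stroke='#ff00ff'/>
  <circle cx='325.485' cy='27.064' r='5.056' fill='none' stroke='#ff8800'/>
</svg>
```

(bCNC post)
(Date: synthetic)
G21
G90
G0 X258.328 Y10.928
M4 S385
G1 X230.110 Y29.774 F1504
G1 X248.956 Y57.992 F1504
G1 X277.174 Y39.146 F1504
G1 X258.328 Y10.928 F1504
M5
G0 X330.541 Y42.464
M4 S379
G1 X329.575 Y45.436 F3385
G1 X327.047 Y47.273 F3385
G1 X323.923 Y47.273 F3385
G1 X321.395 Y45.436 F3385
G1 X320.429 Y42.464 F3385
G1 X321.395 Y39.492 F3385
G1 X323.923 Y37.655 F3385
G1 X327.047 Y37.655 F3385
G1 X329.575 Y39.492 F3385
G1 X330.541 Y42.464 F3385
M5
G0 X0.000 Y0.000

1 u = 1 mm; y_m = 69.528 − y.

[1] `<polygon>` regular polygon, #ff00ff→score S385 F1504: (258.328,10.928) → (230.110,29.774) → (248.956,57.992) → (277.174,39.146) → (258.328,10.928) (closed)

[2] `<circle>` circle, #ff8800→engrave S379 F3385: (330.541,42.464) → (329.575,45.436) → (327.047,47.273) → (323.923,47.273) → (321.395,45.436) → (320.429,42.464) → (321.395,39.492) → (323.923,37.655) → (327.047,37.655) → (329.575,39.492) → (330.541,42.464) (closed)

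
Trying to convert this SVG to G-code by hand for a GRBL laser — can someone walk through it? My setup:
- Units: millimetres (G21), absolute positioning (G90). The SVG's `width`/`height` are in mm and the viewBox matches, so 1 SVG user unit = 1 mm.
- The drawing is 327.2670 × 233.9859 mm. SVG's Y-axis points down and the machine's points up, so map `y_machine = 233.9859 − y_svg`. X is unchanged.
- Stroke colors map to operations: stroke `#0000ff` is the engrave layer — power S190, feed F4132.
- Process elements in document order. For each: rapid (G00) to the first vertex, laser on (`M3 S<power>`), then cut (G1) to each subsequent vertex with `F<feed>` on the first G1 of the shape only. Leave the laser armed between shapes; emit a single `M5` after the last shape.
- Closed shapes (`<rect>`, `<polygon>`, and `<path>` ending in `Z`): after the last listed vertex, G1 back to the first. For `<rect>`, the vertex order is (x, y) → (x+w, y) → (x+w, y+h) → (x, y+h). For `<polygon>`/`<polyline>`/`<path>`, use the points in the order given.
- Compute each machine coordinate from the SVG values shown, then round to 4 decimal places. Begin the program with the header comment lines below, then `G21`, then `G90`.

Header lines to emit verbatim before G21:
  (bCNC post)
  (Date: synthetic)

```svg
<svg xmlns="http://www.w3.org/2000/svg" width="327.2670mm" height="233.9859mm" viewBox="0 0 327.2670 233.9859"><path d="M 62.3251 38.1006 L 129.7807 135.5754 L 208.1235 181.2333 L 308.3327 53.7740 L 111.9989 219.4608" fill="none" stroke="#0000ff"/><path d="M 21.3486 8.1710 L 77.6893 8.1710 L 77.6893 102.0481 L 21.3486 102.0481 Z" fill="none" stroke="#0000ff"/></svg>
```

(bCNC post)
(Date: synthetic)
G21
G90
G00 X62.3251 Y195.8853
M3 S190
G1 X129.7807 Y98.4105 F4132
G1 X208.1235 Y52.7526
G1 X308.3327 Y180.2119
G1 X111.9989 Y14.5251
G00 X21.3486 Y225.8149
M3 S190
G1 X77.6893 Y225.8149 F4132
G1 X77.6893 Y131.9378
G1 X21.3486 Y131.9378
G1 X21.3486 Y225.8149
M5

viewBox `0 0 327.2670 233.9859` with mm width/height → 1 unit = 1 mm. Flip: y_m = 233.9859 − y_svg.

**Shape 1** — `<path>` open polyline, stroke `#0000ff` → engrave (S190, F4132). Machine vertices: (62.3251,195.8853) → (129.7807,98.4105) → (208.1235,52.7526) → (308.3327,180.2119) → (111.9989,14.5251). Open path.

**Shape 2** — `<path>` rectangle, stroke `#0000ff` → engrave (S190, F4132). Machine vertices: (21.3486,225.8149) → (77.6893,225.8149) → (77.6893,131.9378) → (21.3486,131.9378) → (21.3486,225.8149). Closed: final G1 returns to the first vertex.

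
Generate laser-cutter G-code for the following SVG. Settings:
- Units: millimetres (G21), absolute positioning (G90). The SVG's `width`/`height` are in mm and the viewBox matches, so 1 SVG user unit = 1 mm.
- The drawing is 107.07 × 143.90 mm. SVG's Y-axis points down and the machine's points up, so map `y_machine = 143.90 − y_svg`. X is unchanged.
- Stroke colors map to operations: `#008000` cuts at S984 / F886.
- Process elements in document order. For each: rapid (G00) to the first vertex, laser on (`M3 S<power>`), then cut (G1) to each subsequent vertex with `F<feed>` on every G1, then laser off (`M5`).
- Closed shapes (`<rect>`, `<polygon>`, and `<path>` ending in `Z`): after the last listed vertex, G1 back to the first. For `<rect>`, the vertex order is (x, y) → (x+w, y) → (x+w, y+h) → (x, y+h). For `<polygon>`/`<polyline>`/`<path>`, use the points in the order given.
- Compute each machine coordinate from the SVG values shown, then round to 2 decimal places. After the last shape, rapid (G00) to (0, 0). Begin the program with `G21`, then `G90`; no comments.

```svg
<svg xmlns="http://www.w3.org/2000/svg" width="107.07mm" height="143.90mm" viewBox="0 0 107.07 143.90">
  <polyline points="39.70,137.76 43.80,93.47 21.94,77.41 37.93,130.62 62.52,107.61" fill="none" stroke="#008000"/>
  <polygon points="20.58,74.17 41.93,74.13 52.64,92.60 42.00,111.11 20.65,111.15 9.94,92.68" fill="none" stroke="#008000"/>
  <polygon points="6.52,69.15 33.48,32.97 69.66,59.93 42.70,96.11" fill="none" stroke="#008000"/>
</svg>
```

Since the viewBox matches the mm dimensions, user units are millimetres directly. The only transform is the Y-flip y_m = 143.90 − y_svg.

Shape 1 is a open polyline drawn with `<polyline>`. Its stroke #008000 means cut at S984, F886. After flipping Y the toolpath is (39.70,6.14) → (43.80,50.43) → (21.94,66.49) → (37.93,13.28) → (62.52,36.29).

Shape 2 is a regular polygon drawn with `<polygon>`. Its stroke #008000 means cut at S984, F886. After flipping Y the toolpath is (20.58,69.73) → (41.93,69.77) → (52.64,51.30) → (42.00,32.79) → (20.65,32.75) → (9.94,51.22) → (20.58,69.73), returning to the start.

Shape 3 is a regular polygon drawn with `<polygon>`. Its stroke #008000 means cut at S984, F886. After flipping Y the toolpath is (6.52,74.75) → (33.48,110.93) → (69.66,83.97) → (42.70,47.79) → (6.52,74.75), returning to the start.

G21
G90
G00 X39.70 Y6.14
M3 S984
G1 X43.80 Y50.43 F886
G1 X21.94 Y66.49 F886
G1 X37.93 Y13.28 F886
G1 X62.52 Y36.29 F886
M5
G00 X20.58 Y69.73
M3 S984
G1 X41.93 Y69.77 F886
G1 X52.64 Y51.30 F886
G1 X42.00 Y32.79 F886
G1 X20.65 Y32.75 F886
G1 X9.94 Y51.22 F886
G1 X20.58 Y69.73 F886
M5
G00 X6.52 Y74.75
M3 S984
G1 X33.48 Y110.93 F886
G1 X69.66 Y83.97 F886
G1 X42.70 Y47.79 F886
G1 X6.52 Y74.75 F886
M5
G00 X0.00 Y0.00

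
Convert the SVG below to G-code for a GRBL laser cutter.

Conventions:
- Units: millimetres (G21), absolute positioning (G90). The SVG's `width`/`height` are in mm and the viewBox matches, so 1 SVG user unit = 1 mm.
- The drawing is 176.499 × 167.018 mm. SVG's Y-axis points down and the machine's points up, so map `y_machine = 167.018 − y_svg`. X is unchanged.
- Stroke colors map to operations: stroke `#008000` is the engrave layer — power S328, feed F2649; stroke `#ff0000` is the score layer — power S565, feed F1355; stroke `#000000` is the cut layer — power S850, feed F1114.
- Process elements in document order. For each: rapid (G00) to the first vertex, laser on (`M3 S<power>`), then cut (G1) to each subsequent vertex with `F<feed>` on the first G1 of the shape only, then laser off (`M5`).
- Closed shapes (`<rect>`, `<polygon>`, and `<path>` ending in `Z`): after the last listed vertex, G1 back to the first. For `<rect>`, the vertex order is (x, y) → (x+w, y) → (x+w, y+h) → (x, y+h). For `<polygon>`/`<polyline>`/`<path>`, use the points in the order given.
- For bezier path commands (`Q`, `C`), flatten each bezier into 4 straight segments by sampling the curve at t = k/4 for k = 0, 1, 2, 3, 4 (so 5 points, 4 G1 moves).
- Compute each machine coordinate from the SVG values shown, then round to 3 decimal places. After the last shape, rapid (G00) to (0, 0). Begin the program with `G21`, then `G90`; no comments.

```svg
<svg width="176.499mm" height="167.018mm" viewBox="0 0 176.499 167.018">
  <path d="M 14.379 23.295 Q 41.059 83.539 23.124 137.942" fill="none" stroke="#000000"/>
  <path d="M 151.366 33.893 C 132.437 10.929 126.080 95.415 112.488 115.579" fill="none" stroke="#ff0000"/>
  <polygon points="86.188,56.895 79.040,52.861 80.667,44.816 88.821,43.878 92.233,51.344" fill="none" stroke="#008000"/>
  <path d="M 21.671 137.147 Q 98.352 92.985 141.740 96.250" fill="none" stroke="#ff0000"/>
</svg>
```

Since the viewBox matches the mm dimensions, user units are millimetres directly. The only transform is the Y-flip y_m = 167.018 − y_svg.

Shape 1 is a quadratic bezier drawn with `<path>`. Its stroke #000000 means cut at S850, F1114. After flipping Y the toolpath is (14.379,143.723) → (24.931,113.966) → (29.905,84.939) → (29.303,56.643) → (23.124,29.076).

Shape 2 is a cubic bezier drawn with `<path>`. Its stroke #ff0000 means score at S565, F1355. After flipping Y the toolpath is (151.366,133.125) → (139.217,132.885) → (129.926,108.455) → (121.635,75.938) → (112.488,51.439).

Shape 3 is a regular polygon drawn with `<polygon>`. Its stroke #008000 means engrave at S328, F2649. After flipping Y the toolpath is (86.188,110.123) → (79.040,114.157) → (80.667,122.202) → (88.821,123.140) → (92.233,115.674) → (86.188,110.123), returning to the start.

Shape 4 is a quadratic bezier drawn with `<path>`. Its stroke #ff0000 means score at S565, F1355. After flipping Y the toolpath is (21.671,29.871) → (57.931,48.988) → (90.029,62.176) → (117.965,69.436) → (141.740,70.768).

G21
G90
G00 X14.379 Y143.723
M3 S850
G1 X24.931 Y113.966 F1114
G1 X29.905 Y84.939
G1 X29.303 Y56.643
G1 X23.124 Y29.076
M5
G00 X151.366 Y133.125
M3 S565
G1 X139.217 Y132.885 F1355
G1 X129.926 Y108.455
G1 X121.635 Y75.938
G1 X112.488 Y51.439
M5
G00 X86.188 Y110.123
M3 S328
G1 X79.040 Y114.157 F2649
G1 X80.667 Y122.202
G1 X88.821 Y123.140
G1 X92.233 Y115.674
G1 X86.188 Y110.123
M5
G00 X21.671 Y29.871
M3 S565
G1 X57.931 Y48.988 F1355
G1 X90.029 Y62.176
G1 X117.965 Y69.436
G1 X141.740 Y70.768
M5
G00 X0.000 Y0.000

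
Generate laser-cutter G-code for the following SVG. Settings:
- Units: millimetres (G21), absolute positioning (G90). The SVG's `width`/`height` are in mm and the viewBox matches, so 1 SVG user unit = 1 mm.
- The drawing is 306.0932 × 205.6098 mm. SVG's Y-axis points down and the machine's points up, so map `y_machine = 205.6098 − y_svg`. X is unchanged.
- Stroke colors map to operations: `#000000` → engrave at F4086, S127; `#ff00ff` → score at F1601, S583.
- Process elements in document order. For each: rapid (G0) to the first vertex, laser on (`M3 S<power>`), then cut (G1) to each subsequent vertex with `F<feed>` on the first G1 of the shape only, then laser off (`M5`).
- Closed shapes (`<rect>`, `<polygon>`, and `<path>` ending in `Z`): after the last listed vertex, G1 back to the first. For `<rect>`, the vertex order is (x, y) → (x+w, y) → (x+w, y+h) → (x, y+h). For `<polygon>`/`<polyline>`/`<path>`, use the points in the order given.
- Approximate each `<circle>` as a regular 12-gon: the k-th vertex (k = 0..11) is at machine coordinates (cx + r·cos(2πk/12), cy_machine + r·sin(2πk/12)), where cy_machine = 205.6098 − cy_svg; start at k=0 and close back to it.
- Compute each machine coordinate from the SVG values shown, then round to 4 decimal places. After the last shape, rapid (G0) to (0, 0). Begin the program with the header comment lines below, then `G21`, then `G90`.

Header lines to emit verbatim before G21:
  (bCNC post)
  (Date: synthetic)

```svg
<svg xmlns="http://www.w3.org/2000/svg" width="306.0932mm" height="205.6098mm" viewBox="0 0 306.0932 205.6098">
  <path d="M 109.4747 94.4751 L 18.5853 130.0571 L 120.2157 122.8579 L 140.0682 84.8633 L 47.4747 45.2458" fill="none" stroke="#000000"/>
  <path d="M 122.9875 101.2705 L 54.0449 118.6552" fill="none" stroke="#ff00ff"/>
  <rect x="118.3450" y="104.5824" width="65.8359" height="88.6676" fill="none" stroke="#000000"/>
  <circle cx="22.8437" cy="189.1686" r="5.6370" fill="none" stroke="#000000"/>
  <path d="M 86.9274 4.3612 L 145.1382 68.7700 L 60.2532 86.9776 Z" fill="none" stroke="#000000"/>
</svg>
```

1 u = 1 mm; y_m = 205.6098 − y.

[1] `<path>` open polyline, #000000→engrave S127 F4086: (109.4747,111.1347) → (18.5853,75.5527) → (120.2157,82.7519) → (140.0682,120.7465) → (47.4747,160.3640)

[2] `<path>` line segment, #ff00ff→score S583 F1601: (122.9875,104.3393) → (54.0449,86.9546)

[3] `<rect>` rectangle, #000000→engrave S127 F4086: (118.3450,101.0274) → (184.1809,101.0274) → (184.1809,12.3598) → (118.3450,12.3598) → (118.3450,101.0274) (closed)

[4] `<circle>` circle, #000000→engrave S127 F4086: (28.4807,16.4412) → (27.7255,19.2597) → (25.6622,21.3230) → (22.8437,22.0782) → (20.0252,21.3230) → (17.9619,19.2597) → (17.2067,16.4412) → (17.9619,13.6227) → (20.0252,11.5594) → (22.8437,10.8042) → (25.6622,11.5594) → (27.7255,13.6227) → (28.4807,16.4412) (closed)

[5] `<path>` regular polygon, #000000→engrave S127 F4086: (86.9274,201.2486) → (145.1382,136.8398) → (60.2532,118.6322) → (86.9274,201.2486) (closed)

(bCNC post)
(Date: synthetic)
G21
G90
G0 X109.4747 Y111.1347
M3 S127
G1 X18.5853 Y75.5527 F4086
G1 X120.2157 Y82.7519
G1 X140.0682 Y120.7465
G1 X47.4747 Y160.3640
M5
G0 X122.9875 Y104.3393
M3 S583
G1 X54.0449 Y86.9546 F1601
M5
G0 X118.3450 Y101.0274
M3 S127
G1 X184.1809 Y101.0274 F4086
G1 X184.1809 Y12.3598
G1 X118.3450 Y12.3598
G1 X118.3450 Y101.0274
M5
G0 X28.4807 Y16.4412
M3 S127
G1 X27.7255 Y19.2597 F4086
G1 X25.6622 Y21.3230
G1 X22.8437 Y22.0782
G1 X20.0252 Y21.3230
G1 X17.9619 Y19.2597
G1 X17.2067 Y16.4412
G1 X17.9619 Y13.6227
G1 X20.0252 Y11.5594
G1 X22.8437 Y10.8042
G1 X25.6622 Y11.5594
G1 X27.7255 Y13.6227
G1 X28.4807 Y16.4412
M5
G0 X86.9274 Y201.2486
M3 S127
G1 X145.1382 Y136.8398 F4086
G1 X60.2532 Y118.6322
G1 X86.9274 Y201.2486
M5
G0 X0.0000 Y0.0000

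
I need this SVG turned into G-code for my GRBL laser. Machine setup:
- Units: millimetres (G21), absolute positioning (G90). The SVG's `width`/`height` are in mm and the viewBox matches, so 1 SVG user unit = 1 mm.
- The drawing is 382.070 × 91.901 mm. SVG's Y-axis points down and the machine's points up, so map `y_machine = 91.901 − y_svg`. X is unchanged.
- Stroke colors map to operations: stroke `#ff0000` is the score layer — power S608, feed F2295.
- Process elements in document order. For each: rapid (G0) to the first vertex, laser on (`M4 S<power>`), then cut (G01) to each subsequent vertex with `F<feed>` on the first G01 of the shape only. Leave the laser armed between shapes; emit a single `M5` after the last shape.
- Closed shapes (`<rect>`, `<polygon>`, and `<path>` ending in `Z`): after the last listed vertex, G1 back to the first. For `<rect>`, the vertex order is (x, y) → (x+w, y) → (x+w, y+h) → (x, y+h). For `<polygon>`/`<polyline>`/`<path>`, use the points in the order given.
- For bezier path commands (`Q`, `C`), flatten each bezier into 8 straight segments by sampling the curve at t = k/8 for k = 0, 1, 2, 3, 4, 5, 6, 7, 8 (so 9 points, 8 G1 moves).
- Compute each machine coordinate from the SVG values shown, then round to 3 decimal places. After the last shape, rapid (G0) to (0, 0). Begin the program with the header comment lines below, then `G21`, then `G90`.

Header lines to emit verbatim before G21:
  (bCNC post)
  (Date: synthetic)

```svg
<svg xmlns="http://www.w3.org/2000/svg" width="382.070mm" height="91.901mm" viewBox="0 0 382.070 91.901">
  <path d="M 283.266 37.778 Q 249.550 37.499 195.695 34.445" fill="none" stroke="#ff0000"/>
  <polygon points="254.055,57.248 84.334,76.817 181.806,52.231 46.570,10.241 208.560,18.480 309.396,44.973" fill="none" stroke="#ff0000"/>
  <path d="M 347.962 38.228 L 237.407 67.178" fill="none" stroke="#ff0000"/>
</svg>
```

1 u = 1 mm; y_m = 91.901 − y.

[1] `<path>` quadratic bezier, #ff0000→score S608 F2295: (283.266,54.123) → (274.522,54.236) → (265.149,54.436) → (255.147,54.722) → (244.515,55.096) → (233.254,55.556) → (221.364,56.102) → (208.844,56.736) → (195.695,57.456)

[2] `<polygon>` closed polygon, #ff0000→score S608 F2295: (254.055,34.653) → (84.334,15.084) → (181.806,39.670) → (46.570,81.660) → (208.560,73.421) → (309.396,46.928) → (254.055,34.653) (closed)

[3] `<path>` line segment, #ff0000→score S608 F2295: (347.962,53.673) → (237.407,24.723)

(bCNC post)
(Date: synthetic)
G21
G90
G0 X283.266 Y54.123
M4 S608
G01 X274.522 Y54.236 F2295
G01 X265.149 Y54.436
G01 X255.147 Y54.722
G01 X244.515 Y55.096
G01 X233.254 Y55.556
G01 X221.364 Y56.102
G01 X208.844 Y56.736
G01 X195.695 Y57.456
G0 X254.055 Y34.653
M4 S608
G01 X84.334 Y15.084 F2295
G01 X181.806 Y39.670
G01 X46.570 Y81.660
G01 X208.560 Y73.421
G01 X309.396 Y46.928
G01 X254.055 Y34.653
G0 X347.962 Y53.673
M4 S608
G01 X237.407 Y24.723 F2295
M5
G0 X0.000 Y0.000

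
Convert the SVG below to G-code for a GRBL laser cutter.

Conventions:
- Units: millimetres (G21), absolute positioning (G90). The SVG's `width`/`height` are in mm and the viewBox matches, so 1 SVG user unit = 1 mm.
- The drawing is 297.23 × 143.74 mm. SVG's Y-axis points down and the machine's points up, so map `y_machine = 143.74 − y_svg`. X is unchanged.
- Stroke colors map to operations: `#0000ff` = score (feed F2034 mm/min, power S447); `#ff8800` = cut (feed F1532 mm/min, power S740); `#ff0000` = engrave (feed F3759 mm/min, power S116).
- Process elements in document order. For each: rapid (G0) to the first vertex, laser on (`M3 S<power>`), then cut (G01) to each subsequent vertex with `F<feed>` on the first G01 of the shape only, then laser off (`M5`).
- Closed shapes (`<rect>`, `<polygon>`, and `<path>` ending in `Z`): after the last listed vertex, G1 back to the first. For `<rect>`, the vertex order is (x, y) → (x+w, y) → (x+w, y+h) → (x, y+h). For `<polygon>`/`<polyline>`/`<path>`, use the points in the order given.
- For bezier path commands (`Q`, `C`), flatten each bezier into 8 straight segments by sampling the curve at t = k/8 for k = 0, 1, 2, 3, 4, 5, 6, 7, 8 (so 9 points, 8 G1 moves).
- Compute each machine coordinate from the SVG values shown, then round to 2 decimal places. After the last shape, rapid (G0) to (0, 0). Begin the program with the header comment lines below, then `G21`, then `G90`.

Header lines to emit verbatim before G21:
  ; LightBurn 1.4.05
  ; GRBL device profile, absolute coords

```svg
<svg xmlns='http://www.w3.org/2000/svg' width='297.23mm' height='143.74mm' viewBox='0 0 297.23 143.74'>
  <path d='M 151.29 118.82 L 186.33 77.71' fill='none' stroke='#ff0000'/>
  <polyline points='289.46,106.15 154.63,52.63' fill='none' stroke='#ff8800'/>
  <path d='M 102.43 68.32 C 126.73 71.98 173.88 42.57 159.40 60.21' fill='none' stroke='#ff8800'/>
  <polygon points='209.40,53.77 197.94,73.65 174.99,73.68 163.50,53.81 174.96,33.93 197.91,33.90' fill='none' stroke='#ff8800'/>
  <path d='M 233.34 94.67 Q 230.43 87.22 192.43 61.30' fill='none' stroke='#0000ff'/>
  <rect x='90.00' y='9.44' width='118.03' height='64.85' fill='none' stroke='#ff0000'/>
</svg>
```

1 u = 1 mm; y_m = 143.74 − y.

[1] `<path>` line segment, #ff0000→engrave S116 F3759: (151.29,24.92) → (186.33,66.03)

[2] `<polyline>` line segment, #ff8800→cut S740 F1532: (289.46,37.59) → (154.63,91.11)

[3] `<path>` cubic bezier, #ff8800→cut S740 F1532: (102.43,75.42) → (112.45,75.44) → (123.62,77.62) → (134.95,81.03) → (145.46,84.72) → (154.14,87.75) → (160.02,89.19) → (162.11,88.10) → (159.40,83.53)

[4] `<polygon>` regular polygon, #ff8800→cut S740 F1532: (209.40,89.97) → (197.94,70.09) → (174.99,70.06) → (163.50,89.93) → (174.96,109.81) → (197.91,109.84) → (209.40,89.97) (closed)

[5] `<path>` quadratic bezier, #0000ff→score S447 F2034: (233.34,49.07) → (232.06,51.22) → (229.69,53.95) → (226.22,57.25) → (221.66,61.14) → (216.00,65.60) → (209.24,70.63) → (201.38,76.25) → (192.43,82.44)

[6] `<rect>` rectangle, #ff0000→engrave S116 F3759: (90.00,134.30) → (208.03,134.30) → (208.03,69.45) → (90.00,69.45) → (90.00,134.30) (closed)

; LightBurn 1.4.05
; GRBL device profile, absolute coords
G21
G90
G0 X151.29 Y24.92
M3 S116
G01 X186.33 Y66.03 F3759
M5
G0 X289.46 Y37.59
M3 S740
G01 X154.63 Y91.11 F1532
M5
G0 X102.43 Y75.42
M3 S740
G01 X112.45 Y75.44 F1532
G01 X123.62 Y77.62
G01 X134.95 Y81.03
G01 X145.46 Y84.72
G01 X154.14 Y87.75
G01 X160.02 Y89.19
G01 X162.11 Y88.10
G01 X159.40 Y83.53
M5
G0 X209.40 Y89.97
M3 S740
G01 X197.94 Y70.09 F1532
G01 X174.99 Y70.06
G01 X163.50 Y89.93
G01 X174.96 Y109.81
G01 X197.91 Y109.84
G01 X209.40 Y89.97
M5
G0 X233.34 Y49.07
M3 S447
G01 X232.06 Y51.22 F2034
G01 X229.69 Y53.95
G01 X226.22 Y57.25
G01 X221.66 Y61.14
G01 X216.00 Y65.60
G01 X209.24 Y70.63
G01 X201.38 Y76.25
G01 X192.43 Y82.44
M5
G0 X90.00 Y134.30
M3 S116
G01 X208.03 Y134.30 F3759
G01 X208.03 Y69.45
G01 X90.00 Y69.45
G01 X90.00 Y134.30
M5
G0 X0.00 Y0.00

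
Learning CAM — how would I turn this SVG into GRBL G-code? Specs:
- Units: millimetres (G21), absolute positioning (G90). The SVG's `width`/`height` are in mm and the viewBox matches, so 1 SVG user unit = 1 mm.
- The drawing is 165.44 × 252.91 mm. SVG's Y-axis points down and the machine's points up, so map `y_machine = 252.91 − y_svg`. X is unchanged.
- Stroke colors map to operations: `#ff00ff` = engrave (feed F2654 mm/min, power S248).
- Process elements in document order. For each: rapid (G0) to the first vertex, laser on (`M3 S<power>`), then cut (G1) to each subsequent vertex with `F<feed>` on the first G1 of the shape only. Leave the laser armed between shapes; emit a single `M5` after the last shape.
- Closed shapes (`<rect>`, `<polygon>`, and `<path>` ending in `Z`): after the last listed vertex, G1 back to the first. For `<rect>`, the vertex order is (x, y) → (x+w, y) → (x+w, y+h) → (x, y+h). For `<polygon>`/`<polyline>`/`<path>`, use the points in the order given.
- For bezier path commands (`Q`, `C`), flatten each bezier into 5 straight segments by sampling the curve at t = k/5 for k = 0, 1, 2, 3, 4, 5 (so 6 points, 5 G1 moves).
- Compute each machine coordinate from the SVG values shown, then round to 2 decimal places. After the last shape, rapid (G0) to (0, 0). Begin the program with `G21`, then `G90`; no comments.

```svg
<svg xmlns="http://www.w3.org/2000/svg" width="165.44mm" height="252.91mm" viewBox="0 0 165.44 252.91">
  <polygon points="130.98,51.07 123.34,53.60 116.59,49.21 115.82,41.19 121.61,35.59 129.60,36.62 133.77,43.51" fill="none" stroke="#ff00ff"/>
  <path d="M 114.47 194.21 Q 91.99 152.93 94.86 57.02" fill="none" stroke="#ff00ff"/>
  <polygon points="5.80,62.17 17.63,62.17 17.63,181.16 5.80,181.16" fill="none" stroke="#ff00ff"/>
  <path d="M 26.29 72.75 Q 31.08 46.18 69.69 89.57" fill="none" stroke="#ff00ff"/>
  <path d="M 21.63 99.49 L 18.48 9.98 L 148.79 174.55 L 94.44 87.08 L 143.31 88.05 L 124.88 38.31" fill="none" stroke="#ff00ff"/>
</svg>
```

G21
G90
G0 X130.98 Y201.84
M3 S248
G1 X123.34 Y199.31 F2654
G1 X116.59 Y203.70
G1 X115.82 Y211.72
G1 X121.61 Y217.32
G1 X129.60 Y216.29
G1 X133.77 Y209.40
G1 X130.98 Y201.84
G0 X114.47 Y58.70
M3 S248
G1 X106.49 Y77.40 F2654
G1 X100.54 Y100.46
G1 X96.62 Y127.90
G1 X94.73 Y159.71
G1 X94.86 Y195.89
G0 X5.80 Y190.74
M3 S248
G1 X17.63 Y190.74 F2654
G1 X17.63 Y71.75
G1 X5.80 Y71.75
G1 X5.80 Y190.74
G0 X26.29 Y180.16
M3 S248
G1 X29.56 Y187.99 F2654
G1 X35.53 Y190.22
G1 X44.21 Y186.86
G1 X55.60 Y177.90
G1 X69.69 Y163.34
G0 X21.63 Y153.42
M3 S248
G1 X18.48 Y242.93 F2654
G1 X148.79 Y78.36
G1 X94.44 Y165.83
G1 X143.31 Y164.86
G1 X124.88 Y214.60
M5
G0 X0.00 Y0.00

Since the viewBox matches the mm dimensions, user units are millimetres directly. The only transform is the Y-flip y_m = 252.91 − y_svg.

Shape 1 is a regular polygon drawn with `<polygon>`. Its stroke #ff00ff means engrave at S248, F2654. After flipping Y the toolpath is (130.98,201.84) → (123.34,199.31) → (116.59,203.70) → (115.82,211.72) → (121.61,217.32) → (129.60,216.29) → (133.77,209.40) → (130.98,201.84), returning to the start.

Shape 2 is a quadratic bezier drawn with `<path>`. Its stroke #ff00ff means engrave at S248, F2654. After flipping Y the toolpath is (114.47,58.70) → (106.49,77.40) → (100.54,100.46) → (96.62,127.90) → (94.73,159.71) → (94.86,195.89).

Shape 3 is a rectangle drawn with `<polygon>`. Its stroke #ff00ff means engrave at S248, F2654. After flipping Y the toolpath is (5.80,190.74) → (17.63,190.74) → (17.63,71.75) → (5.80,71.75) → (5.80,190.74), returning to the start.

Shape 4 is a quadratic bezier drawn with `<path>`. Its stroke #ff00ff means engrave at S248, F2654. After flipping Y the toolpath is (26.29,180.16) → (29.56,187.99) → (35.53,190.22) → (44.21,186.86) → (55.60,177.90) → (69.69,163.34).

Shape 5 is a open polyline drawn with `<path>`. Its stroke #ff00ff means engrave at S248, F2654. After flipping Y the toolpath is (21.63,153.42) → (18.48,242.93) → (148.79,78.36) → (94.44,165.83) → (143.31,164.86) → (124.88,214.60).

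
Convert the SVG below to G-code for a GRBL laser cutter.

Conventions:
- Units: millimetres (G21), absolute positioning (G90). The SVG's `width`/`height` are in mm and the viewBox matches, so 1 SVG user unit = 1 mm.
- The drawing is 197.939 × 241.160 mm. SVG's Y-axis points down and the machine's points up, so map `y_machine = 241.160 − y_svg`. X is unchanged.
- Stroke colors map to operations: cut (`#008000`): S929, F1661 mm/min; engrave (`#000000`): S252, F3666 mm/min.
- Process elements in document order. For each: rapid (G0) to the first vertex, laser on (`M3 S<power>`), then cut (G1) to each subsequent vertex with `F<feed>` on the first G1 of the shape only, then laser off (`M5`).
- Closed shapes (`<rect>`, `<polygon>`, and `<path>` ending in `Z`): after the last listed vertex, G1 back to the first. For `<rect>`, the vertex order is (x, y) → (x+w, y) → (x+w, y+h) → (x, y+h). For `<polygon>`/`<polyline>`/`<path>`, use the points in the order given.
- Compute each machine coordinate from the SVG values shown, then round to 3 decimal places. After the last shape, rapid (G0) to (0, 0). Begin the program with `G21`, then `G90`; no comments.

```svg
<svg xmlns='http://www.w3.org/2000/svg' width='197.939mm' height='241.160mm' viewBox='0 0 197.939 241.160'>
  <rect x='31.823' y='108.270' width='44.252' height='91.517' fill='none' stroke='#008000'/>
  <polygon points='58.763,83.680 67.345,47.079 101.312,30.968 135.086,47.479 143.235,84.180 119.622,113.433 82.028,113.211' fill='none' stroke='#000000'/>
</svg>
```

G21
G90
G0 X31.823 Y132.890
M3 S929
G1 X76.075 Y132.890 F1661
G1 X76.075 Y41.373
G1 X31.823 Y41.373
G1 X31.823 Y132.890
M5
G0 X58.763 Y157.480
M3 S252
G1 X67.345 Y194.081 F3666
G1 X101.312 Y210.192
G1 X135.086 Y193.681
G1 X143.235 Y156.980
G1 X119.622 Y127.727
G1 X82.028 Y127.949
G1 X58.763 Y157.480
M5
G0 X0.000 Y0.000

1 u = 1 mm; y_m = 241.160 − y.

[1] `<rect>` rectangle, #008000→cut S929 F1661: (31.823,132.890) → (76.075,132.890) → (76.075,41.373) → (31.823,41.373) → (31.823,132.890) (closed)

[2] `<polygon>` regular polygon, #000000→engrave S252 F3666: (58.763,157.480) → (67.345,194.081) → (101.312,210.192) → (135.086,193.681) → (143.235,156.980) → (119.622,127.727) → (82.028,127.949) → (58.763,157.480) (closed)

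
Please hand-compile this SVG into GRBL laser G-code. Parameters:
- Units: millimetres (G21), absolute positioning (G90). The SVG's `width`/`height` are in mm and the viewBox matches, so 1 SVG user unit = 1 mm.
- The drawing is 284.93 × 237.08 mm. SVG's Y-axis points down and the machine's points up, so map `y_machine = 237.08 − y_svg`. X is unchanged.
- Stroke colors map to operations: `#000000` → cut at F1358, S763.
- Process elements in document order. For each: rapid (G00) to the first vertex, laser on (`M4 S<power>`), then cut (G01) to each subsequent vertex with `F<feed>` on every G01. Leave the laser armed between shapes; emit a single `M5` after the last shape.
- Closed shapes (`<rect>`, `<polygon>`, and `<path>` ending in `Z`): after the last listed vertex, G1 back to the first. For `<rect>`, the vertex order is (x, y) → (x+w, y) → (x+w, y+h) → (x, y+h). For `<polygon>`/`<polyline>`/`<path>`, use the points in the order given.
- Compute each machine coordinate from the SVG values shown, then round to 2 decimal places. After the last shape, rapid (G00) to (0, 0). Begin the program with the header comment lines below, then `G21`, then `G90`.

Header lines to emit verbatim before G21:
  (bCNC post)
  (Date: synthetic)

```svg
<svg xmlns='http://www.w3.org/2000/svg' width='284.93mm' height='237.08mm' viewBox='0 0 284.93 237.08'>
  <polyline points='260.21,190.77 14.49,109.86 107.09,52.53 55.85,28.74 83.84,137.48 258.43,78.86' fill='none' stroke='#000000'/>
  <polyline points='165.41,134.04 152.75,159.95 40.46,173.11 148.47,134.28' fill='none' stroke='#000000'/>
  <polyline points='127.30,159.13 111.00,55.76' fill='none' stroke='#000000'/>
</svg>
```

1 u = 1 mm; y_m = 237.08 − y.

[1] `<polyline>` open polyline, #000000→cut S763 F1358: (260.21,46.31) → (14.49,127.22) → (107.09,184.55) → (55.85,208.34) → (83.84,99.60) → (258.43,158.22)

[2] `<polyline>` open polyline, #000000→cut S763 F1358: (165.41,103.04) → (152.75,77.13) → (40.46,63.97) → (148.47,102.80)

[3] `<polyline>` line segment, #000000→cut S763 F1358: (127.30,77.95) → (111.00,181.32)

(bCNC post)
(Date: synthetic)
G21
G90
G00 X260.21 Y46.31
M4 S763
G01 X14.49 Y127.22 F1358
G01 X107.09 Y184.55 F1358
G01 X55.85 Y208.34 F1358
G01 X83.84 Y99.60 F1358
G01 X258.43 Y158.22 F1358
G00 X165.41 Y103.04
M4 S763
G01 X152.75 Y77.13 F1358
G01 X40.46 Y63.97 F1358
G01 X148.47 Y102.80 F1358
G00 X127.30 Y77.95
M4 S763
G01 X111.00 Y181.32 F1358
M5
G00 X0.00 Y0.00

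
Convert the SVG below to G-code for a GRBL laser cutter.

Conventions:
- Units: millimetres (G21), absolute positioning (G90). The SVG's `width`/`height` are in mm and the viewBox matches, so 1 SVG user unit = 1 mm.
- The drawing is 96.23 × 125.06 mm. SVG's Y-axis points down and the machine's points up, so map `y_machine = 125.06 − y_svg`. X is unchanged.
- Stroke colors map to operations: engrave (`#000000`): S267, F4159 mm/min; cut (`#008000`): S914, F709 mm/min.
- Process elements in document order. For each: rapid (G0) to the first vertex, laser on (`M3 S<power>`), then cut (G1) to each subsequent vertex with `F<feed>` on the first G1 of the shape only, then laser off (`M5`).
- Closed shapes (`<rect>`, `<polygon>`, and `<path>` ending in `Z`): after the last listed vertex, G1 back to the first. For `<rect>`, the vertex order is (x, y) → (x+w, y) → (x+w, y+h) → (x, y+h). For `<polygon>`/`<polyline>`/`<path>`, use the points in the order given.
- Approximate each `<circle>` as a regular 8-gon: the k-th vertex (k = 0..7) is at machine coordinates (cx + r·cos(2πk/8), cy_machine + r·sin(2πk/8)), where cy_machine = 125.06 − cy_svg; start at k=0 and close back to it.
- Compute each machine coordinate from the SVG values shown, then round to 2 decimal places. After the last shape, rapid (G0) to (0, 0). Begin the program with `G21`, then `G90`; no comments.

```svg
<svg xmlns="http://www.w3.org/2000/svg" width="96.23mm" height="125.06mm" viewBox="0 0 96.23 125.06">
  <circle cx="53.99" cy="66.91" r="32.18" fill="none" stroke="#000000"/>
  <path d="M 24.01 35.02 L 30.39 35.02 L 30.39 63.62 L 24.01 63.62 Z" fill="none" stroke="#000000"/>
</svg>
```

G21
G90
G0 X86.17 Y58.15
M3 S267
G1 X76.74 Y80.90 F4159
G1 X53.99 Y90.33
G1 X31.24 Y80.90
G1 X21.81 Y58.15
G1 X31.24 Y35.40
G1 X53.99 Y25.97
G1 X76.74 Y35.40
G1 X86.17 Y58.15
M5
G0 X24.01 Y90.04
M3 S267
G1 X30.39 Y90.04 F4159
G1 X30.39 Y61.44
G1 X24.01 Y61.44
G1 X24.01 Y90.04
M5
G0 X0.00 Y0.00

Since the viewBox matches the mm dimensions, user units are millimetres directly. The only transform is the Y-flip y_m = 125.06 − y_svg.

Shape 1 is a circle drawn with `<circle>`. Its stroke #000000 means engrave at S267, F4159. After flipping Y the toolpath is (86.17,58.15) → (76.74,80.90) → (53.99,90.33) → (31.24,80.90) → (21.81,58.15) → (31.24,35.40) → (53.99,25.97) → (76.74,35.40) → (86.17,58.15), returning to the start.

Shape 2 is a rectangle drawn with `<path>`. Its stroke #000000 means engrave at S267, F4159. After flipping Y the toolpath is (24.01,90.04) → (30.39,90.04) → (30.39,61.44) → (24.01,61.44) → (24.01,90.04), returning to the start.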